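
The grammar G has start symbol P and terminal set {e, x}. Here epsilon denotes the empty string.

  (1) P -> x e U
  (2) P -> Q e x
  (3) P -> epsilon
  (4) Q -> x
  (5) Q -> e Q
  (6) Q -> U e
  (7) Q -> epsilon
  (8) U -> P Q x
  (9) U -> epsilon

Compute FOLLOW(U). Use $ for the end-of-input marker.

FIRST(P) = {epsilon, e, x}  (via Q e x)
FIRST(Q) = {epsilon, e, x}  (via U e)
FIRST(U) = {epsilon, e, x}  (via P Q x)
FOLLOW(P) includes $ since P is the start symbol.
FOLLOW(P): in U->P Q x, P is followed by Q x with FIRST {e, x}. Thus FOLLOW(P) = {$, e, x}.
FOLLOW(Q): in P->Q e x, Q is followed by e x with FIRST {e}; in Q->e Q, the suffix after Q is empty (adds nothing new); in U->P Q x, Q is followed by x with FIRST {x}. Thus FOLLOW(Q) = {e, x}.
FOLLOW(U): in P->x e U, the suffix after U is empty, so FOLLOW(U) ⊇ FOLLOW(P) = {$, e, x}; in Q->U e, U is followed by e with FIRST {e}. Thus FOLLOW(U) = {$, e, x}.

{$, e, x}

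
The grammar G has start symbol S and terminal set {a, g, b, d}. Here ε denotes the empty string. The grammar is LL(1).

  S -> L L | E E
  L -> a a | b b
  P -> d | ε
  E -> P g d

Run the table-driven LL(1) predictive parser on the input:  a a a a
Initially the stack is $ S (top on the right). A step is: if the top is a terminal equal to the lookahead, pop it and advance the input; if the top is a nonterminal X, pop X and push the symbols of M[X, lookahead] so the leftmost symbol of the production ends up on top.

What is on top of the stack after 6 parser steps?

     Stack    Input      Action
  1  $ S      a a a a $  expand S -> L L
  2  $ L L    a a a a $  expand L -> a a
  3  $ L a a  a a a a $  match a
  4  $ L a    a a a $    match a
  5  $ L      a a $      expand L -> a a
  6  $ a a    a a $      match a
Stack after step 6: $ a (top = a).

a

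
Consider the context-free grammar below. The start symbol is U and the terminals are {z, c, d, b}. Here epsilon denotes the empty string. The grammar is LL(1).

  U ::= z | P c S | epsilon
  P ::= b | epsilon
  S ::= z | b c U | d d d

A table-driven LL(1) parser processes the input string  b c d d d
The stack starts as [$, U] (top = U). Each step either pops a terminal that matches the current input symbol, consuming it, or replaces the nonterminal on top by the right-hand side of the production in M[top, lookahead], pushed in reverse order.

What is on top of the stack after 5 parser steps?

d

     Stack    Input        Action
  1  $ U      b c d d d $  expand U ::= P c S
  2  $ S c P  b c d d d $  expand P ::= b
  3  $ S c b  b c d d d $  match b
  4  $ S c    c d d d $    match c
  5  $ S      d d d $      expand S ::= d d d
Stack after step 5: $ d d d (top = d).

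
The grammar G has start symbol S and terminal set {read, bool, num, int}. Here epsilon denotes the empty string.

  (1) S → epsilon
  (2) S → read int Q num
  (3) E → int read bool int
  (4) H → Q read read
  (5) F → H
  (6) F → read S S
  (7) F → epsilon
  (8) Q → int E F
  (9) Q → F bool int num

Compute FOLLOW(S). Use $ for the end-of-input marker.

{$, bool, num, read}

FIRST(S): from S→epsilon we get {epsilon}; from S→read int Q num we get {read}. So FIRST(S) = {epsilon, read}.
FIRST(E): from E→int read bool int we get {int}. So FIRST(E) = {int}.
FIRST(H): from H→Q read read we get {bool, int, read}. So FIRST(H) = {bool, int, read}.
FIRST(F): from F→H we get {bool, int, read}; from F→read S S we get {read}; from F→epsilon we get {epsilon}. So FIRST(F) = {epsilon, bool, int, read}.
FIRST(Q): from Q→int E F we get {int}; from Q→F bool int num we get {bool, int, read}. So FIRST(Q) = {bool, int, read}.
FOLLOW(S) includes $ since S is the start symbol.
FOLLOW(Q): in S→read int Q num, Q is followed by num with FIRST {num}; in H→Q read read, Q is followed by read read with FIRST {read}. Thus FOLLOW(Q) = {num, read}.
FOLLOW(E): in Q→int E F, E is followed by F with FIRST {epsilon, bool, int, read}; in Q→int E F, the suffix after E is nullable, so FOLLOW(E) ⊇ FOLLOW(Q) = {num, read}. Thus FOLLOW(E) = {bool, int, num, read}.
FOLLOW(F): in Q→int E F, the suffix after F is empty, so FOLLOW(F) ⊇ FOLLOW(Q) = {num, read}; in Q→F bool int num, F is followed by bool int num with FIRST {bool}. Thus FOLLOW(F) = {bool, num, read}.
FOLLOW(S): in F→read S S (occurrence 1), S is followed by S with FIRST {epsilon, read}; in F→read S S (occurrence 1), the suffix after S is nullable, so FOLLOW(S) ⊇ FOLLOW(F) = {bool, num, read}; in F→read S S (occurrence 2), the suffix after S is empty, so FOLLOW(S) ⊇ FOLLOW(F) = {bool, num, read}. Thus FOLLOW(S) = {$, bool, num, read}.
FOLLOW(H): in F→H, the suffix after H is empty, so FOLLOW(H) ⊇ FOLLOW(F) = {bool, num, read}. Thus FOLLOW(H) = {bool, num, read}.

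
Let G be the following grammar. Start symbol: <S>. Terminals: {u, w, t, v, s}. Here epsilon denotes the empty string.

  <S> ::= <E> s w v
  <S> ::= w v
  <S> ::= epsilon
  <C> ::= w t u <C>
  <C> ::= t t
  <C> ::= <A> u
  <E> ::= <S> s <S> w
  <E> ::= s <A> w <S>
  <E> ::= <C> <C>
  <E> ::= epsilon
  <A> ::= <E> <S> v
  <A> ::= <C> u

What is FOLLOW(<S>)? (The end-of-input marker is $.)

FIRST(<S>): from <S>::=<E> s w v we get {s, t, v, w}; from <S>::=w v we get {w}; from <S>::=epsilon we get {epsilon}. So FIRST(<S>) = {epsilon, s, t, v, w}.
FIRST(<C>): from <C>::=w t u <C> we get {w}; from <C>::=t t we get {t}; from <C>::=<A> u we get {s, t, v, w}. So FIRST(<C>) = {s, t, v, w}.
FIRST(<E>): from <E>::=<S> s <S> w we get {s, t, v, w}; from <E>::=s <A> w <S> we get {s}; from <E>::=<C> <C> we get {s, t, v, w}; from <E>::=epsilon we get {epsilon}. So FIRST(<E>) = {epsilon, s, t, v, w}.
FIRST(<A>): from <A>::=<E> <S> v we get {s, t, v, w}; from <A>::=<C> u we get {s, t, v, w}. So FIRST(<A>) = {s, t, v, w}.
FOLLOW(<S>) includes $ since <S> is the start symbol.
FOLLOW(<E>): in <S>::=<E> s w v, <E> is followed by s w v with FIRST {s}; in <A>::=<E> <S> v, <E> is followed by <S> v with FIRST {s, t, v, w}. Thus FOLLOW(<E>) = {s, t, v, w}.
FOLLOW(<S>): in <E>::=<S> s <S> w (occurrence 1), <S> is followed by s <S> w with FIRST {s}; in <E>::=<S> s <S> w (occurrence 2), <S> is followed by w with FIRST {w}; in <E>::=s <A> w <S>, the suffix after <S> is empty, so FOLLOW(<S>) ⊇ FOLLOW(<E>) = {s, t, v, w}; in <A>::=<E> <S> v, <S> is followed by v with FIRST {v}. Thus FOLLOW(<S>) = {$, s, t, v, w}.
FOLLOW(<C>): in <C>::=w t u <C>, the suffix after <C> is empty (adds nothing new); in <E>::=<C> <C> (occurrence 1), <C> is followed by <C> with FIRST {s, t, v, w}; in <E>::=<C> <C> (occurrence 2), the suffix after <C> is empty, so FOLLOW(<C>) ⊇ FOLLOW(<E>) = {s, t, v, w}; in <A>::=<C> u, <C> is followed by u with FIRST {u}. Thus FOLLOW(<C>) = {s, t, u, v, w}.
FOLLOW(<A>): in <C>::=<A> u, <A> is followed by u with FIRST {u}; in <E>::=s <A> w <S>, <A> is followed by w <S> with FIRST {w}. Thus FOLLOW(<A>) = {u, w}.

{$, s, t, v, w}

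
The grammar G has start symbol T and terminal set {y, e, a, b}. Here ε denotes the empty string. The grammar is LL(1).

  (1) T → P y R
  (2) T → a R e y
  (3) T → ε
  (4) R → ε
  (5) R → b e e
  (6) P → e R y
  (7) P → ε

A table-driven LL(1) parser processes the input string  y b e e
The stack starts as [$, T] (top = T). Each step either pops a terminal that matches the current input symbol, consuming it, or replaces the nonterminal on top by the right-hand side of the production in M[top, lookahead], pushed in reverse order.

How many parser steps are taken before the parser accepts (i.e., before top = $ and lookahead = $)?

7

     Stack    Input      Action
  1  $ T      y b e e $  expand T → P y R
  2  $ R y P  y b e e $  expand P → ε
  3  $ R y    y b e e $  match y
  4  $ R      b e e $    expand R → b e e
  5  $ e e b  b e e $    match b
  6  $ e e    e e $      match e
  7  $ e      e $        match e
Accept reached after 7 steps.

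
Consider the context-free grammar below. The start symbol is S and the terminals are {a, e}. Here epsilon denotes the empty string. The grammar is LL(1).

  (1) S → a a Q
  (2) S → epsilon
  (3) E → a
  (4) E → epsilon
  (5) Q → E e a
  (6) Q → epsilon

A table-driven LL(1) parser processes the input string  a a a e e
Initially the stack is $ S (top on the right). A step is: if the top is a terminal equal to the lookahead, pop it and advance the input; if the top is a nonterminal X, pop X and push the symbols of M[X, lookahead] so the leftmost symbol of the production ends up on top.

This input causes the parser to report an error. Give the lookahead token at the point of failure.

e

step 1: stack=$ S  input=a a a e e $  — expand S → a a Q
step 2: stack=$ Q a a  input=a a a e e $  — match a
step 3: stack=$ Q a  input=a a e e $  — match a
step 4: stack=$ Q  input=a e e $  — expand Q → E e a
step 5: stack=$ a e E  input=a e e $  — expand E → a
step 6: stack=$ a e a  input=a e e $  — match a
step 7: stack=$ a e  input=e e $  — match e
step 8: stack=$ a  input=e $  — error: top is terminal a but lookahead is e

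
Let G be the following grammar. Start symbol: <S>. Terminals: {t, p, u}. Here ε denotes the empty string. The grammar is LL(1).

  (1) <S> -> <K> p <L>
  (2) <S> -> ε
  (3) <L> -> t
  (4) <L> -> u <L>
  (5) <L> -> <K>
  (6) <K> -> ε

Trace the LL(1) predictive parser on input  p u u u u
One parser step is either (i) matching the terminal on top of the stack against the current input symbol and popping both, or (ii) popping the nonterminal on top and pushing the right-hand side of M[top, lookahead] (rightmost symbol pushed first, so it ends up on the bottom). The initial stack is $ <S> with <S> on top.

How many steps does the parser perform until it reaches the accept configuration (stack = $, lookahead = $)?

      Stack        Input        Action
   1  $ <S>        p u u u u $  expand <S> -> <K> p <L>
   2  $ <L> p <K>  p u u u u $  expand <K> -> ε
   3  $ <L> p      p u u u u $  match p
   4  $ <L>        u u u u $    expand <L> -> u <L>
   5  $ <L> u      u u u u $    match u
   6  $ <L>        u u u $      expand <L> -> u <L>
   7  $ <L> u      u u u $      match u
   8  $ <L>        u u $        expand <L> -> u <L>
   9  $ <L> u      u u $        match u
  10  $ <L>        u $          expand <L> -> u <L>
  11  $ <L> u      u $          match u
  12  $ <L>        $            expand <L> -> <K>
  13  $ <K>        $            expand <K> -> ε
Accept reached after 13 steps.

13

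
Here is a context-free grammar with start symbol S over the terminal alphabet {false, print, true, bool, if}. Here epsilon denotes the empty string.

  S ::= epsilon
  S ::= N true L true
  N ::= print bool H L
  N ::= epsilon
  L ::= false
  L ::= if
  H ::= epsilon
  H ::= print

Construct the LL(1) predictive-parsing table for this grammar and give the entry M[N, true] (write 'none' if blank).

FIRST(N) = {epsilon, print}
FIRST(L) = {false, if}
FIRST(H) = {epsilon, print}
FIRST(S) = {epsilon, print, true}  (via N true L true)
FOLLOW(S) includes $ since S is the start symbol.
FOLLOW(N): in S::=N true L true, N is followed by true L true with FIRST {true}. Thus FOLLOW(N) = {true}.
For N ::= print bool H L: FIRST(print bool H L) = {print}, so it goes in M[N, t] for t ∈ {print}.
For N ::= epsilon: FIRST(epsilon) = {epsilon}, so it goes in M[N, t] for t ∈ {}; since epsilon ∈ FIRST, also for every t ∈ FOLLOW(N) = {true}.

N ::= epsilon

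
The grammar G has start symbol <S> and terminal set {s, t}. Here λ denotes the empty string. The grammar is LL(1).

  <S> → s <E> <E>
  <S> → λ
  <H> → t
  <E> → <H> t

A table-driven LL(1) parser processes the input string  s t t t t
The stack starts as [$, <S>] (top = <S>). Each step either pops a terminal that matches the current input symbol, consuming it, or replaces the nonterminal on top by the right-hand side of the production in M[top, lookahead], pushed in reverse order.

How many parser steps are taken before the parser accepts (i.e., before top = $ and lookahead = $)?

10

step 1: stack=$ <S>  input=s t t t t $  — expand <S> → s <E> <E>
step 2: stack=$ <E> <E> s  input=s t t t t $  — match s
step 3: stack=$ <E> <E>  input=t t t t $  — expand <E> → <H> t
step 4: stack=$ <E> t <H>  input=t t t t $  — expand <H> → t
step 5: stack=$ <E> t t  input=t t t t $  — match t
step 6: stack=$ <E> t  input=t t t $  — match t
step 7: stack=$ <E>  input=t t $  — expand <E> → <H> t
step 8: stack=$ t <H>  input=t t $  — expand <H> → t
step 9: stack=$ t t  input=t t $  — match t
step 10: stack=$ t  input=t $  — match t
Accept reached after 10 steps.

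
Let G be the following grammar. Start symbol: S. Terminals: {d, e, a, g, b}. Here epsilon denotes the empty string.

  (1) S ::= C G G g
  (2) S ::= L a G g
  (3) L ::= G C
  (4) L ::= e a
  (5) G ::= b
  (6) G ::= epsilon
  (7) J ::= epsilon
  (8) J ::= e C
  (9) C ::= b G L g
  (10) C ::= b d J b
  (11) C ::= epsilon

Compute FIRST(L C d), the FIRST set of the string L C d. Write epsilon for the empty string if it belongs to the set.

FIRST(G): from G::=b we get {b}; from G::=epsilon we get {epsilon}. So FIRST(G) = {epsilon, b}.
FIRST(J): from J::=epsilon we get {epsilon}; from J::=e C we get {e}. So FIRST(J) = {epsilon, e}.
FIRST(C): from C::=b G L g we get {b}; from C::=b d J b we get {b}; from C::=epsilon we get {epsilon}. So FIRST(C) = {epsilon, b}.
FIRST(L): from L::=G C we get {epsilon, b}; from L::=e a we get {e}. So FIRST(L) = {epsilon, b, e}.
FIRST(S): from S::=C G G g we get {b, g}; from S::=L a G g we get {a, b, e}. So FIRST(S) = {a, b, e, g}.
FIRST(L C d): take FIRST of each symbol in turn, carrying on past any symbol whose FIRST contains epsilon; result {b, d, e}.

{b, d, e}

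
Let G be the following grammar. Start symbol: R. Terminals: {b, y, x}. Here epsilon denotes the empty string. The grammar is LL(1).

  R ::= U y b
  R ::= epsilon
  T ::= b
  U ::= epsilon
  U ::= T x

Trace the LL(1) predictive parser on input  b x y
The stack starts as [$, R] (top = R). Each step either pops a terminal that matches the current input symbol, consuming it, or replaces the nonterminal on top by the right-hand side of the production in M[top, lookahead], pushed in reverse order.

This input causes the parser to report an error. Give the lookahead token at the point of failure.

$

step 1: stack=$ R  input=b x y $  — expand R ::= U y b
step 2: stack=$ b y U  input=b x y $  — expand U ::= T x
step 3: stack=$ b y x T  input=b x y $  — expand T ::= b
step 4: stack=$ b y x b  input=b x y $  — match b
step 5: stack=$ b y x  input=x y $  — match x
step 6: stack=$ b y  input=y $  — match y
step 7: stack=$ b  input=$  — error: top is terminal b but lookahead is $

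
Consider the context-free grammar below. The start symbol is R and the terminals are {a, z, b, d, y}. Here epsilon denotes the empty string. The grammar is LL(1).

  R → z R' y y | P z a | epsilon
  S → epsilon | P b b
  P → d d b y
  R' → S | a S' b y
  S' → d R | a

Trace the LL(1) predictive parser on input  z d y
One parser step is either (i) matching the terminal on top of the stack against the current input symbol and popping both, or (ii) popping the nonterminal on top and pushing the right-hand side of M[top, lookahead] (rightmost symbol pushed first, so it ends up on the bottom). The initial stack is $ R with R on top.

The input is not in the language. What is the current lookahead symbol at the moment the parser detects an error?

y

step 1: stack=$ R  input=z d y $  — expand R → z R' y y
step 2: stack=$ y y R' z  input=z d y $  — match z
step 3: stack=$ y y R'  input=d y $  — expand R' → S
step 4: stack=$ y y S  input=d y $  — expand S → P b b
step 5: stack=$ y y b b P  input=d y $  — expand P → d d b y
step 6: stack=$ y y b b y b d d  input=d y $  — match d
step 7: stack=$ y y b b y b d  input=y $  — error: top is terminal d but lookahead is y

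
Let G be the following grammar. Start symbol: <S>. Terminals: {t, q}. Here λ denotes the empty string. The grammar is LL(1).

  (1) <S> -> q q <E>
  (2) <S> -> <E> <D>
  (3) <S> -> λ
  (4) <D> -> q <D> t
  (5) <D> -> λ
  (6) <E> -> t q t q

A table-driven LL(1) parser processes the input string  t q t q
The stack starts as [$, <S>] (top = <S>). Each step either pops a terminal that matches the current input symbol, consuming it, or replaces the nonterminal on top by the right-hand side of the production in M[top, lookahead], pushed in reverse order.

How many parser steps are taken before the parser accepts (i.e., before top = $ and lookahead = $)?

7

step 1: stack=$ <S>  input=t q t q $  — expand <S> -> <E> <D>
step 2: stack=$ <D> <E>  input=t q t q $  — expand <E> -> t q t q
step 3: stack=$ <D> q t q t  input=t q t q $  — match t
step 4: stack=$ <D> q t q  input=q t q $  — match q
step 5: stack=$ <D> q t  input=t q $  — match t
step 6: stack=$ <D> q  input=q $  — match q
step 7: stack=$ <D>  input=$  — expand <D> -> λ
Accept reached after 7 steps.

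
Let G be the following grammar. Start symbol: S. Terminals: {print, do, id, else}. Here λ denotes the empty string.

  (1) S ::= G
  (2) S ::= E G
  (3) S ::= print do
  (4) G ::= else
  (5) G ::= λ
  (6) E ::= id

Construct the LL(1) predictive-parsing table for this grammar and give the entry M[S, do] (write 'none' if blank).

FIRST(G) = {λ, else}
FIRST(E) = {id}
FIRST(S) = {λ, else, id, print}  (via G, E G)
FOLLOW(S) includes $ since S is the start symbol.
FOLLOW(S): S appears on no right-hand side. Thus FOLLOW(S) = {$}.
For S ::= G: FIRST(G) = {λ, else}, so it goes in M[S, t] for t ∈ {else}; since λ ∈ FIRST, also for every t ∈ FOLLOW(S) = {$}.
For S ::= E G: FIRST(E G) = {id}, so it goes in M[S, t] for t ∈ {id}.
For S ::= print do: FIRST(print do) = {print}, so it goes in M[S, t] for t ∈ {print}.
None of these place a production in M[S, do].

none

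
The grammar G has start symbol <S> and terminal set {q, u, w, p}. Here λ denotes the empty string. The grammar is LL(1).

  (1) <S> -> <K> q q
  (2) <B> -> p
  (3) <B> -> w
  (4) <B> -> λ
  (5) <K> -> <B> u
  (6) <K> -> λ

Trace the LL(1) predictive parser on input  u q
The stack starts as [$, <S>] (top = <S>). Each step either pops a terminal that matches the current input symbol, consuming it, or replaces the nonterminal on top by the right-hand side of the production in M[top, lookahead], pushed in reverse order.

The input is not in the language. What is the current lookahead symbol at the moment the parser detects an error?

step 1: stack=$ <S>  input=u q $  — expand <S> -> <K> q q
step 2: stack=$ q q <K>  input=u q $  — expand <K> -> <B> u
step 3: stack=$ q q u <B>  input=u q $  — expand <B> -> λ
step 4: stack=$ q q u  input=u q $  — match u
step 5: stack=$ q q  input=q $  — match q
step 6: stack=$ q  input=$  — error: top is terminal q but lookahead is $

$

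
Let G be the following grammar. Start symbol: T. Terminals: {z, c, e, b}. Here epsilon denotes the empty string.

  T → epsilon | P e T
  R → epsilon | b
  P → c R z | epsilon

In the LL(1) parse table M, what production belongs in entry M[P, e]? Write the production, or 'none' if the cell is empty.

FIRST(R) = {epsilon, b}
FIRST(P) = {epsilon, c}
FIRST(T) = {epsilon, c, e}  (via P e T)
FOLLOW(T) includes $ since T is the start symbol.
FOLLOW(P): in T→P e T, P is followed by e T with FIRST {e}. Thus FOLLOW(P) = {e}.
For P → c R z: FIRST(c R z) = {c}, so it goes in M[P, t] for t ∈ {c}.
For P → epsilon: FIRST(epsilon) = {epsilon}, so it goes in M[P, t] for t ∈ {}; since epsilon ∈ FIRST, also for every t ∈ FOLLOW(P) = {e}.

P → epsilon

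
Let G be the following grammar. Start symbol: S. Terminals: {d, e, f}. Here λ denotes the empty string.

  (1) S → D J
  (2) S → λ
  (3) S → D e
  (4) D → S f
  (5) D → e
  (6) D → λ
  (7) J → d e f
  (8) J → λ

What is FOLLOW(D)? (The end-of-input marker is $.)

FIRST(J): from J→d e f we get {d}; from J→λ we get {λ}. So FIRST(J) = {λ, d}.
FIRST(S): from S→D J we get {λ, d, e, f}; from S→λ we get {λ}; from S→D e we get {d, e, f}. So FIRST(S) = {λ, d, e, f}.
FIRST(D): from D→S f we get {d, e, f}; from D→e we get {e}; from D→λ we get {λ}. So FIRST(D) = {λ, d, e, f}.
FOLLOW(S) includes $ since S is the start symbol.
FOLLOW(S): in D→S f, S is followed by f with FIRST {f}. Thus FOLLOW(S) = {$, f}.
FOLLOW(D): in S→D J, D is followed by J with FIRST {λ, d}; in S→D J, the suffix after D is nullable, so FOLLOW(D) ⊇ FOLLOW(S) = {$, f}; in S→D e, D is followed by e with FIRST {e}. Thus FOLLOW(D) = {$, d, e, f}.
FOLLOW(J): in S→D J, the suffix after J is empty, so FOLLOW(J) ⊇ FOLLOW(S) = {$, f}. Thus FOLLOW(J) = {$, f}.

{$, d, e, f}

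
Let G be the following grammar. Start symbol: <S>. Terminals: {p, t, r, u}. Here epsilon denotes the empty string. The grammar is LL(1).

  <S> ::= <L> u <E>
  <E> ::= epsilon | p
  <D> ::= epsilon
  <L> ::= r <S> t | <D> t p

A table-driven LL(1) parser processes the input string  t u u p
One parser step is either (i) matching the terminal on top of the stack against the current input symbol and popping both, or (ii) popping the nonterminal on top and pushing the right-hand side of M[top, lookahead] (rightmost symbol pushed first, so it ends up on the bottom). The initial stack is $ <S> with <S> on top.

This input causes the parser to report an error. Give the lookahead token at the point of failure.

u

     Stack            Input      Action
  1  $ <S>            t u u p $  expand <S> ::= <L> u <E>
  2  $ <E> u <L>      t u u p $  expand <L> ::= <D> t p
  3  $ <E> u p t <D>  t u u p $  expand <D> ::= epsilon
  4  $ <E> u p t      t u u p $  match t
  5  $ <E> u p        u u p $    error: top is terminal p but lookahead is u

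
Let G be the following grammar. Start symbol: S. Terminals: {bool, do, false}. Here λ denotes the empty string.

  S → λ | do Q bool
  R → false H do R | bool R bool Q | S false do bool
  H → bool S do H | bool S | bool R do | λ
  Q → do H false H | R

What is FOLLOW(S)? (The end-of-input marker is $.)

FIRST(S) = {λ, do}
FIRST(H) = {λ, bool}
FIRST(R) = {bool, do, false}  (via S false do bool)
FIRST(Q) = {bool, do, false}  (via R)
FOLLOW(S) includes $ since S is the start symbol.
FOLLOW(S): in R→S false do bool, S is followed by false do bool with FIRST {false}; in H→bool S do H, S is followed by do H with FIRST {do}; in H→bool S, the suffix after S is empty, so FOLLOW(S) ⊇ FOLLOW(H) = {bool, do, false}. Thus FOLLOW(S) = {$, bool, do, false}.
FOLLOW(R): in R→false H do R, the suffix after R is empty (adds nothing new); in R→bool R bool Q, R is followed by bool Q with FIRST {bool}; in H→bool R do, R is followed by do with FIRST {do}; in Q→R, the suffix after R is empty, so FOLLOW(R) ⊇ FOLLOW(Q) = {bool, do}. Thus FOLLOW(R) = {bool, do}.
FOLLOW(Q): in S→do Q bool, Q is followed by bool with FIRST {bool}; in R→bool R bool Q, the suffix after Q is empty, so FOLLOW(Q) ⊇ FOLLOW(R) = {bool, do}. Thus FOLLOW(Q) = {bool, do}.
FOLLOW(H): in R→false H do R, H is followed by do R with FIRST {do}; in H→bool S do H, the suffix after H is empty (adds nothing new); in Q→do H false H (occurrence 1), H is followed by false H with FIRST {false}; in Q→do H false H (occurrence 2), the suffix after H is empty, so FOLLOW(H) ⊇ FOLLOW(Q) = {bool, do}. Thus FOLLOW(H) = {bool, do, false}.

{$, bool, do, false}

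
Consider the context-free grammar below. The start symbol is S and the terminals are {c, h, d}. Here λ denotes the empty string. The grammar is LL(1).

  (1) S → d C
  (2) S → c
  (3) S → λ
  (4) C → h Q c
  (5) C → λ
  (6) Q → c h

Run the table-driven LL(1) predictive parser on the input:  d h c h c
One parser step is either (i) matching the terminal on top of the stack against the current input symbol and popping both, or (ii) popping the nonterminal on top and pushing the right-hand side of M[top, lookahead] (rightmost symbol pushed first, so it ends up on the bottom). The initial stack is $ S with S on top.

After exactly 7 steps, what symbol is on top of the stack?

step 1: stack=$ S  input=d h c h c $  — expand S → d C
step 2: stack=$ C d  input=d h c h c $  — match d
step 3: stack=$ C  input=h c h c $  — expand C → h Q c
step 4: stack=$ c Q h  input=h c h c $  — match h
step 5: stack=$ c Q  input=c h c $  — expand Q → c h
step 6: stack=$ c h c  input=c h c $  — match c
step 7: stack=$ c h  input=h c $  — match h
Stack after step 7: $ c (top = c).

c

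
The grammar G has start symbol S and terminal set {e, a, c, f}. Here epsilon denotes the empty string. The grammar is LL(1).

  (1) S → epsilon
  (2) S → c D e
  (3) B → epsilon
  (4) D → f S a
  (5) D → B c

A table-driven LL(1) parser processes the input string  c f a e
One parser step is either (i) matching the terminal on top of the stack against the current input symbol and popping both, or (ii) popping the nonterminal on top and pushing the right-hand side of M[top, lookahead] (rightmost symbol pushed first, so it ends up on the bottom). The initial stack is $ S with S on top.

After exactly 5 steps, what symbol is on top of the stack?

a

step 1: stack=$ S  input=c f a e $  — expand S → c D e
step 2: stack=$ e D c  input=c f a e $  — match c
step 3: stack=$ e D  input=f a e $  — expand D → f S a
step 4: stack=$ e a S f  input=f a e $  — match f
step 5: stack=$ e a S  input=a e $  — expand S → epsilon
Stack after step 5: $ e a (top = a).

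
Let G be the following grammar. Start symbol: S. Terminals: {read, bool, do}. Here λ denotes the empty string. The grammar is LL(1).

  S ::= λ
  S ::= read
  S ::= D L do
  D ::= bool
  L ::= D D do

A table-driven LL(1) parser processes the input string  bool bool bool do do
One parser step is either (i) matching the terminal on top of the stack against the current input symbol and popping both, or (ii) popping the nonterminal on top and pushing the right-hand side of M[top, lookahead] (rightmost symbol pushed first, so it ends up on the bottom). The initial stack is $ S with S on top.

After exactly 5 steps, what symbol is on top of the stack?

step 1: stack=$ S  input=bool bool bool do do $  — expand S ::= D L do
step 2: stack=$ do L D  input=bool bool bool do do $  — expand D ::= bool
step 3: stack=$ do L bool  input=bool bool bool do do $  — match bool
step 4: stack=$ do L  input=bool bool do do $  — expand L ::= D D do
step 5: stack=$ do do D D  input=bool bool do do $  — expand D ::= bool
Stack after step 5: $ do do D bool (top = bool).

bool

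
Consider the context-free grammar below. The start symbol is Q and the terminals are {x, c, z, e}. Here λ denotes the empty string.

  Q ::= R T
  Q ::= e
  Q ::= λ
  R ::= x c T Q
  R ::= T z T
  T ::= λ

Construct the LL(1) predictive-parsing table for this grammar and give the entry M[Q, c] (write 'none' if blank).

none

FIRST(T) = {λ}
FIRST(R) = {x, z}  (via T z T)
FIRST(Q) = {λ, e, x, z}  (via R T)
FOLLOW(Q) includes $ since Q is the start symbol.
FOLLOW(Q): in R::=x c T Q, the suffix after Q is empty, so FOLLOW(Q) ⊇ FOLLOW(R) = {$}. Thus FOLLOW(Q) = {$}.
FOLLOW(R): in Q::=R T, R is followed by T with FIRST {λ}; in Q::=R T, the suffix after R is nullable, so FOLLOW(R) ⊇ FOLLOW(Q) = {$}. Thus FOLLOW(R) = {$}.
For Q ::= R T: FIRST(R T) = {x, z}, so it goes in M[Q, t] for t ∈ {x, z}.
For Q ::= e: FIRST(e) = {e}, so it goes in M[Q, t] for t ∈ {e}.
For Q ::= λ: FIRST(λ) = {λ}, so it goes in M[Q, t] for t ∈ {}; since λ ∈ FIRST, also for every t ∈ FOLLOW(Q) = {$}.
None of these place a production in M[Q, c].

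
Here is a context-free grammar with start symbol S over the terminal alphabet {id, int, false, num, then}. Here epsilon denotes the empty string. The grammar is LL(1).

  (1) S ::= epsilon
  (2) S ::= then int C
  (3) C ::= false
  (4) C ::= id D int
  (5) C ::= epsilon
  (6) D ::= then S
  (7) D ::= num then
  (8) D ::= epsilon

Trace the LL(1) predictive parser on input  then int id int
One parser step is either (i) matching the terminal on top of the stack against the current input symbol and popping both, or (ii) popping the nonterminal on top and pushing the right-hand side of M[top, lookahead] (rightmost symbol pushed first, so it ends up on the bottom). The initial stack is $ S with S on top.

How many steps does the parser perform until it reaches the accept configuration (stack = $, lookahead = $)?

step 1: stack=$ S  input=then int id int $  — expand S ::= then int C
step 2: stack=$ C int then  input=then int id int $  — match then
step 3: stack=$ C int  input=int id int $  — match int
step 4: stack=$ C  input=id int $  — expand C ::= id D int
step 5: stack=$ int D id  input=id int $  — match id
step 6: stack=$ int D  input=int $  — expand D ::= epsilon
step 7: stack=$ int  input=int $  — match int
Accept reached after 7 steps.

7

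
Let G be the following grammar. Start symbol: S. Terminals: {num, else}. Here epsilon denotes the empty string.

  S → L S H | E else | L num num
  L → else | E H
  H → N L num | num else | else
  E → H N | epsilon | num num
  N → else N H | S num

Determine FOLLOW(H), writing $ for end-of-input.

FIRST(S): from S→L S H we get {else, num}; from S→E else we get {else, num}; from S→L num num we get {else, num}. So FIRST(S) = {else, num}.
FIRST(N): from N→else N H we get {else}; from N→S num we get {else, num}. So FIRST(N) = {else, num}.
FIRST(H): from H→N L num we get {else, num}; from H→num else we get {num}; from H→else we get {else}. So FIRST(H) = {else, num}.
FIRST(E): from E→H N we get {else, num}; from E→epsilon we get {epsilon}; from E→num num we get {num}. So FIRST(E) = {epsilon, else, num}.
FIRST(L): from L→else we get {else}; from L→E H we get {else, num}. So FIRST(L) = {else, num}.
FOLLOW(S) includes $ since S is the start symbol.
FOLLOW(S): in S→L S H, S is followed by H with FIRST {else, num}; in N→S num, S is followed by num with FIRST {num}. Thus FOLLOW(S) = {$, else, num}.
FOLLOW(L): in S→L S H, L is followed by S H with FIRST {else, num}; in S→L num num, L is followed by num num with FIRST {num}; in H→N L num, L is followed by num with FIRST {num}. Thus FOLLOW(L) = {else, num}.
FOLLOW(E): in S→E else, E is followed by else with FIRST {else}; in L→E H, E is followed by H with FIRST {else, num}. Thus FOLLOW(E) = {else, num}.
FOLLOW(N): in H→N L num, N is followed by L num with FIRST {else, num}; in E→H N, the suffix after N is empty, so FOLLOW(N) ⊇ FOLLOW(E) = {else, num}; in N→else N H, N is followed by H with FIRST {else, num}. Thus FOLLOW(N) = {else, num}.
FOLLOW(H): in S→L S H, the suffix after H is empty, so FOLLOW(H) ⊇ FOLLOW(S) = {$, else, num}; in L→E H, the suffix after H is empty, so FOLLOW(H) ⊇ FOLLOW(L) = {else, num}; in E→H N, H is followed by N with FIRST {else, num}; in N→else N H, the suffix after H is empty, so FOLLOW(H) ⊇ FOLLOW(N) = {else, num}. Thus FOLLOW(H) = {$, else, num}.

{$, else, num}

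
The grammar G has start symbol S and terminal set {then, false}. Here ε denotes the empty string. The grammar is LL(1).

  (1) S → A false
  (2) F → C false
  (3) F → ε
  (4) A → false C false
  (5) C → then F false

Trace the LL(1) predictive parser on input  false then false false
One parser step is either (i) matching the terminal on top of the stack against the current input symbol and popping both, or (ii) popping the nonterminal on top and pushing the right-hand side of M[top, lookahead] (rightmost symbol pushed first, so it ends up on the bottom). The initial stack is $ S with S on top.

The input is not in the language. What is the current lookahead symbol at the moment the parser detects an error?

     Stack                       Input                     Action
  1  $ S                         false then false false $  expand S → A false
  2  $ false A                   false then false false $  expand A → false C false
  3  $ false false C false       false then false false $  match false
  4  $ false false C             then false false $        expand C → then F false
  5  $ false false false F then  then false false $        match then
  6  $ false false false F       false false $             expand F → ε
  7  $ false false false         false false $             match false
  8  $ false false               false $                   match false
  9  $ false                     $                         error: top is terminal false but lookahead is $

$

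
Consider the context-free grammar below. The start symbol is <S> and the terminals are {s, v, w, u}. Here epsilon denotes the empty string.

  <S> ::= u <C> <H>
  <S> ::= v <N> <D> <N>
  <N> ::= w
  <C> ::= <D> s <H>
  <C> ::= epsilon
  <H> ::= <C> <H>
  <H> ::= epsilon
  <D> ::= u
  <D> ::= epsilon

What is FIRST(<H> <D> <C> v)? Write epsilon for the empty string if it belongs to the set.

{s, u, v}

FIRST(<S>): from <S>::=u <C> <H> we get {u}; from <S>::=v <N> <D> <N> we get {v}. So FIRST(<S>) = {u, v}.
FIRST(<N>): from <N>::=w we get {w}. So FIRST(<N>) = {w}.
FIRST(<D>): from <D>::=u we get {u}; from <D>::=epsilon we get {epsilon}. So FIRST(<D>) = {epsilon, u}.
FIRST(<C>): from <C>::=<D> s <H> we get {s, u}; from <C>::=epsilon we get {epsilon}. So FIRST(<C>) = {epsilon, s, u}.
FIRST(<H>): from <H>::=<C> <H> we get {epsilon, s, u}; from <H>::=epsilon we get {epsilon}. So FIRST(<H>) = {epsilon, s, u}.
FIRST(<H> <D> <C> v): take FIRST of each symbol in turn, carrying on past any symbol whose FIRST contains epsilon; result {s, u, v}.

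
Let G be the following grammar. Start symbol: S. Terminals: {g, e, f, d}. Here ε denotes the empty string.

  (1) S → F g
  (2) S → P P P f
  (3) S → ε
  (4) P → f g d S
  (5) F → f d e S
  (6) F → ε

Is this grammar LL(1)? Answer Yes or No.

FIRST(S) = {ε, f, g}
FIRST(P) = {f}
FIRST(F) = {ε, f}
FOLLOW(S) = {$, f, g}
FOLLOW(P) = {f}
FOLLOW(F) = {g}
Cell M[S, f] receives both S → F g and S → P P P f and S → ε — the grammar is not LL(1).

No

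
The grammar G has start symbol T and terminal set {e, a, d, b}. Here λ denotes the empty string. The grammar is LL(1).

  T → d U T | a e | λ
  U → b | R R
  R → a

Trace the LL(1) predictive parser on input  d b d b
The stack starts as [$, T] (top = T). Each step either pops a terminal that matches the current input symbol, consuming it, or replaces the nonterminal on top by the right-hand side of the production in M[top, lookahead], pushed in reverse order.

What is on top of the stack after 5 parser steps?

step 1: stack=$ T  input=d b d b $  — expand T → d U T
step 2: stack=$ T U d  input=d b d b $  — match d
step 3: stack=$ T U  input=b d b $  — expand U → b
step 4: stack=$ T b  input=b d b $  — match b
step 5: stack=$ T  input=d b $  — expand T → d U T
Stack after step 5: $ T U d (top = d).

d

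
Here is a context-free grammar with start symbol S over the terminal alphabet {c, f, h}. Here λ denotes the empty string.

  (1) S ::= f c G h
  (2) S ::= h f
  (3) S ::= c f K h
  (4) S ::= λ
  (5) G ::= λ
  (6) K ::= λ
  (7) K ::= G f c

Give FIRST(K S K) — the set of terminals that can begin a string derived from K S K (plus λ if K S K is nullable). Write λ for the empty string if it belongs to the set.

FIRST(S): from S::=f c G h we get {f}; from S::=h f we get {h}; from S::=c f K h we get {c}; from S::=λ we get {λ}. So FIRST(S) = {λ, c, f, h}.
FIRST(G): from G::=λ we get {λ}. So FIRST(G) = {λ}.
FIRST(K): from K::=λ we get {λ}; from K::=G f c we get {f}. So FIRST(K) = {λ, f}.
FIRST(K S K): take FIRST of each symbol in turn, carrying on past any symbol whose FIRST contains λ; result {λ, c, f, h}.

{λ, c, f, h}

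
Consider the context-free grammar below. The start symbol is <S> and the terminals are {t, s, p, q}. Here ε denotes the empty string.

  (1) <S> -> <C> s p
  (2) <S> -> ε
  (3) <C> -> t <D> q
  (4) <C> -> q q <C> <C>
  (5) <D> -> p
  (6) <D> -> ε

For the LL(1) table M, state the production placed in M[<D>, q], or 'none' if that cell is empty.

<D> -> ε

FIRST(<C>) = {q, t}
FIRST(<D>) = {ε, p}
FIRST(<S>) = {ε, q, t}  (via <C> s p)
FOLLOW(<S>) includes $ since <S> is the start symbol.
FOLLOW(<D>): in <C>->t <D> q, <D> is followed by q with FIRST {q}. Thus FOLLOW(<D>) = {q}.
For <D> -> p: FIRST(p) = {p}, so it goes in M[<D>, t] for t ∈ {p}.
For <D> -> ε: FIRST(ε) = {ε}, so it goes in M[<D>, t] for t ∈ {}; since ε ∈ FIRST, also for every t ∈ FOLLOW(<D>) = {q}.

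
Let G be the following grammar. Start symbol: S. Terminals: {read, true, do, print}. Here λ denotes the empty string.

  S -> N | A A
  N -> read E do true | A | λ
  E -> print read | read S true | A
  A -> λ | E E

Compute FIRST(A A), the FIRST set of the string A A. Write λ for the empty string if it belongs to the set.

{λ, print, read}

FIRST(S) = {λ, print, read}  (via N, A A)
FIRST(N) = {λ, print, read}  (via A)
FIRST(E) = {λ, print, read}  (via A)
FIRST(A) = {λ, print, read}  (via E E)
FIRST(A A): take FIRST of each symbol in turn, carrying on past any symbol whose FIRST contains λ; result {λ, print, read}.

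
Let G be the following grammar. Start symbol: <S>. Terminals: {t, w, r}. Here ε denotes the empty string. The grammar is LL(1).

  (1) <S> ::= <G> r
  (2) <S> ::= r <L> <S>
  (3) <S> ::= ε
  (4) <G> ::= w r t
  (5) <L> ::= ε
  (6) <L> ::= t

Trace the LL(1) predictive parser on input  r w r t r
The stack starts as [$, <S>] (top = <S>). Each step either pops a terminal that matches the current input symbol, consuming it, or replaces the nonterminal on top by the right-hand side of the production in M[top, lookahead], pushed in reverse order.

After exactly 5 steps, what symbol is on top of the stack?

     Stack        Input        Action
  1  $ <S>        r w r t r $  expand <S> ::= r <L> <S>
  2  $ <S> <L> r  r w r t r $  match r
  3  $ <S> <L>    w r t r $    expand <L> ::= ε
  4  $ <S>        w r t r $    expand <S> ::= <G> r
  5  $ r <G>      w r t r $    expand <G> ::= w r t
Stack after step 5: $ r t r w (top = w).

w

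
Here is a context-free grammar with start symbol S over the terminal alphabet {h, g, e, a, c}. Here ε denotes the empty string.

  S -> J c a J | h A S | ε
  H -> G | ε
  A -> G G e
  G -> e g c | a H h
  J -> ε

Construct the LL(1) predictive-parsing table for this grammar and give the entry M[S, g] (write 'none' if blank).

FIRST(G): from G->e g c we get {e}; from G->a H h we get {a}. So FIRST(G) = {a, e}.
FIRST(J): from J->ε we get {ε}. So FIRST(J) = {ε}.
FIRST(S): from S->J c a J we get {c}; from S->h A S we get {h}; from S->ε we get {ε}. So FIRST(S) = {ε, c, h}.
FIRST(H): from H->G we get {a, e}; from H->ε we get {ε}. So FIRST(H) = {ε, a, e}.
FIRST(A): from A->G G e we get {a, e}. So FIRST(A) = {a, e}.
FOLLOW(S) includes $ since S is the start symbol.
FOLLOW(S): in S->h A S, the suffix after S is empty (adds nothing new). Thus FOLLOW(S) = {$}.
For S -> J c a J: FIRST(J c a J) = {c}, so it goes in M[S, t] for t ∈ {c}.
For S -> h A S: FIRST(h A S) = {h}, so it goes in M[S, t] for t ∈ {h}.
For S -> ε: FIRST(ε) = {ε}, so it goes in M[S, t] for t ∈ {}; since ε ∈ FIRST, also for every t ∈ FOLLOW(S) = {$}.
None of these place a production in M[S, g].

none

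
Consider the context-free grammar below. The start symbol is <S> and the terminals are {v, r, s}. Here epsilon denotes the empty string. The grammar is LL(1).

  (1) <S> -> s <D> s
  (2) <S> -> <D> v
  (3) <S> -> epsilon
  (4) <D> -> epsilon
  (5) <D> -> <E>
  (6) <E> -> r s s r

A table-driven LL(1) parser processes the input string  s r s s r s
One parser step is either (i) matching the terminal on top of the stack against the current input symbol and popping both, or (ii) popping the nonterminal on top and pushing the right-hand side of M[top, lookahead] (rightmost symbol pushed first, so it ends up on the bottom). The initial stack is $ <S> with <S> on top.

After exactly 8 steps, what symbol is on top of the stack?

s

step 1: stack=$ <S>  input=s r s s r s $  — expand <S> -> s <D> s
step 2: stack=$ s <D> s  input=s r s s r s $  — match s
step 3: stack=$ s <D>  input=r s s r s $  — expand <D> -> <E>
step 4: stack=$ s <E>  input=r s s r s $  — expand <E> -> r s s r
step 5: stack=$ s r s s r  input=r s s r s $  — match r
step 6: stack=$ s r s s  input=s s r s $  — match s
step 7: stack=$ s r s  input=s r s $  — match s
step 8: stack=$ s r  input=r s $  — match r
Stack after step 8: $ s (top = s).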